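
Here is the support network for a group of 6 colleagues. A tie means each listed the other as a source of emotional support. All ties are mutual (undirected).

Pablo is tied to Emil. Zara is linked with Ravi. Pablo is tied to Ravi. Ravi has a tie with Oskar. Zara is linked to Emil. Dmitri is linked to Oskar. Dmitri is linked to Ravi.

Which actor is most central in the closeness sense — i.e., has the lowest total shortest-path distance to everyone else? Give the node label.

Farness (sum of distances to all others) for each node — Dmitri:9, Emil:10, Oskar:9, Pablo:8, Ravi:6, Zara:8.
The smallest farness is 6, for Ravi, so Ravi has the highest closeness.

Ravi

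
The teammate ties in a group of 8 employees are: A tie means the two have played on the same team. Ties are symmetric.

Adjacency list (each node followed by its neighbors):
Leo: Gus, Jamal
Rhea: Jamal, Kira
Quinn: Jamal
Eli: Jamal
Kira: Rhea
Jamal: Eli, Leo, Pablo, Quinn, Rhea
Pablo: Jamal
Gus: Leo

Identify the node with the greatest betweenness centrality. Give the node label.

Unnormalized betweenness of each node: Eli:0, Gus:0, Jamal:19, Kira:0, Leo:6, Pablo:0, Quinn:0, Rhea:6.
Jamal has the largest value, 19, making it the main broker — the node through which the most shortest paths run.

Jamal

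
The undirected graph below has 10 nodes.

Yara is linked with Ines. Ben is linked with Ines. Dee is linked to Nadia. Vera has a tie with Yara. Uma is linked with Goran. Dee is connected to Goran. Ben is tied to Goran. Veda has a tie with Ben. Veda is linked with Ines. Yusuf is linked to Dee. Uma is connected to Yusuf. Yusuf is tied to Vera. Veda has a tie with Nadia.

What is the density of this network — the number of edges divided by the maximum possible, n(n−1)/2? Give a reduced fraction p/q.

There are 13 edges and 10 nodes, so the maximum possible is C(10,2) = 45.
Density = 13/45.

13/45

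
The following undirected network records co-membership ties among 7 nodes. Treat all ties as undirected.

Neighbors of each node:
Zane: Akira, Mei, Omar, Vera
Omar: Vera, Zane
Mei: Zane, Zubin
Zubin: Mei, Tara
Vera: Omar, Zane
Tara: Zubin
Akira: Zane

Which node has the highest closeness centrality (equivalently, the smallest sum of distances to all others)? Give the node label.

Zane

Farness (sum of distances to all others) for each node — Akira:14, Mei:10, Omar:13, Tara:18, Vera:13, Zane:9, Zubin:13.
The smallest farness is 9, for Zane, so Zane has the highest closeness.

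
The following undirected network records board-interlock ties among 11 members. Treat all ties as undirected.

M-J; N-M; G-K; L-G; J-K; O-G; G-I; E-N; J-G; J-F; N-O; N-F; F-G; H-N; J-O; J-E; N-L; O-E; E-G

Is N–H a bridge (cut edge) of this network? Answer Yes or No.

Yes

Without the N–H edge there is no alternate route between N and H, so the network disconnects. It is a bridge.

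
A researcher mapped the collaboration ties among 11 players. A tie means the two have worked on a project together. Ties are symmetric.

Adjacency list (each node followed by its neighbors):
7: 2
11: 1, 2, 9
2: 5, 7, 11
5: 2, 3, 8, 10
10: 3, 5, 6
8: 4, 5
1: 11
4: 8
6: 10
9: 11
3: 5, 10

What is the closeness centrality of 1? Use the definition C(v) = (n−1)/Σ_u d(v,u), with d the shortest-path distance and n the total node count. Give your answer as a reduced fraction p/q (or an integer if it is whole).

10/33

Distances from 1: 2:2, 3:4, 4:5, 5:3, 6:5, 7:3, 8:4, 9:2, 10:4, 11:1. Sum = 33.
n = 11, so closeness = 10/33.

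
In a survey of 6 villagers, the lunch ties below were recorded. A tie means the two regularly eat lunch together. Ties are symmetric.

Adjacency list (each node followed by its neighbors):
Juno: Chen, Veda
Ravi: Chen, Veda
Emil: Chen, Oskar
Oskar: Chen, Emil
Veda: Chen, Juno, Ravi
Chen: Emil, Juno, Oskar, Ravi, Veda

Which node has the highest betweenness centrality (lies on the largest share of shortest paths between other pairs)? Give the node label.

Chen

Unnormalized betweenness of each node: Chen:13/2, Emil:0, Juno:0, Oskar:0, Ravi:0, Veda:1/2.
Chen has the largest value, 13/2, making it the main broker — the node through which the most shortest paths run.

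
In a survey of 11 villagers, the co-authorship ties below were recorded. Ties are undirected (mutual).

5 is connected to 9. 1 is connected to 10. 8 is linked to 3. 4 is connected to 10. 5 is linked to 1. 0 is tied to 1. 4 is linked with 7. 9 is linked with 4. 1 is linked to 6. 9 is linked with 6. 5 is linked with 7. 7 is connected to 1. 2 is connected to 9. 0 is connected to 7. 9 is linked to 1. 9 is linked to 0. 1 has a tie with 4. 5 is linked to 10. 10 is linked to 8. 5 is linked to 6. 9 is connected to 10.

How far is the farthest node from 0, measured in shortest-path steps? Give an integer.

Distances from 0: 1:1, 2:2, 3:4, 4:2, 5:2, 6:2, 7:1, 8:3, 9:1, 10:2.
The largest is 4 (to 3), so the eccentricity of 0 is 4.

4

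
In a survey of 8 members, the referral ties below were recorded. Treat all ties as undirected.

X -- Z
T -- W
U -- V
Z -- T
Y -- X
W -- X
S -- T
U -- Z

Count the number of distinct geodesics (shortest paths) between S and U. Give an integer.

The shortest distance is 3, and the only length-3 path is S–T–Z–U. So there is exactly 1 shortest path.

1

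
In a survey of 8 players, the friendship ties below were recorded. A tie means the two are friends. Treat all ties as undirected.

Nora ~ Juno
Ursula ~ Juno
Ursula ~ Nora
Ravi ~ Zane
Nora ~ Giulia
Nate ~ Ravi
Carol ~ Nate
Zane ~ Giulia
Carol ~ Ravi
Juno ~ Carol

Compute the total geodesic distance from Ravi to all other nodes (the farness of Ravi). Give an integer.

Distances from Ravi: Carol:1, Giulia:2, Juno:2, Nate:1, Nora:3, Ursula:3, Zane:1.
Sum = 1 + 2 + 2 + 1 + 3 + 3 + 1 = 13.

13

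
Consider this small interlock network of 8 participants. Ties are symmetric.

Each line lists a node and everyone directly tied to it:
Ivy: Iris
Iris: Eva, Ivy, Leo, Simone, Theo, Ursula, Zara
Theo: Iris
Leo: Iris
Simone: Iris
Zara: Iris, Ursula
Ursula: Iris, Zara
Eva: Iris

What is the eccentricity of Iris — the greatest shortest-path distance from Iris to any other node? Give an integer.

Distances from Iris: Eva:1, Ivy:1, Leo:1, Simone:1, Theo:1, Ursula:1, Zara:1.
The largest is 1 (to Theo, Ursula, Simone, Ivy, Zara, Eva, and Leo), so the eccentricity of Iris is 1.

1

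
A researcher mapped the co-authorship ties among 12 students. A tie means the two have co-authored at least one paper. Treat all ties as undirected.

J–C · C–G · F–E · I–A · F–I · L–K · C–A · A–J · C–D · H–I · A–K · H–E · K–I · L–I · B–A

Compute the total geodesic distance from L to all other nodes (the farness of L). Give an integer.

Distances from L: A:2, B:3, C:3, D:4, E:3, F:2, G:4, H:2, I:1, J:3, K:1.
Sum = 2 + 3 + 3 + 4 + 3 + 2 + 4 + 2 + 1 + 3 + 1 = 28.

28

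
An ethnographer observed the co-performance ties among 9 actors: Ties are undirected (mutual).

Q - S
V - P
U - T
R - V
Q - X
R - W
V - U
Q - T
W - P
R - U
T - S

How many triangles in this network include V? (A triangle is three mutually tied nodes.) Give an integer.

1

V's neighbors: P, R, and U.
Neighbor pairs that are themselves tied: V–R–U. Each forms one triangle with V, for 1 in total.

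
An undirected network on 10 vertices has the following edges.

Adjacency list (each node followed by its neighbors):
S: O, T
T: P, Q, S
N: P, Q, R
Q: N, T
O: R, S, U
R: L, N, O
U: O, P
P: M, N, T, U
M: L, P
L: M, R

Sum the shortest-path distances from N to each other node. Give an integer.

16

Distances from N: L:2, M:2, O:2, P:1, Q:1, R:1, S:3, T:2, U:2.
Sum = 2 + 2 + 2 + 1 + 1 + 1 + 3 + 2 + 2 = 16.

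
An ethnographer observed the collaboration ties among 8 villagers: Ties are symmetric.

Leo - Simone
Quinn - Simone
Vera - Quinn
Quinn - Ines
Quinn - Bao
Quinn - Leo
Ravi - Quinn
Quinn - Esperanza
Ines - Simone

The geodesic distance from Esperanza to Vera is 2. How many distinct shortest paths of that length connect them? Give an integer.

The shortest distance is 2, and the only length-2 path is Esperanza–Quinn–Vera. So there is exactly 1 shortest path.

1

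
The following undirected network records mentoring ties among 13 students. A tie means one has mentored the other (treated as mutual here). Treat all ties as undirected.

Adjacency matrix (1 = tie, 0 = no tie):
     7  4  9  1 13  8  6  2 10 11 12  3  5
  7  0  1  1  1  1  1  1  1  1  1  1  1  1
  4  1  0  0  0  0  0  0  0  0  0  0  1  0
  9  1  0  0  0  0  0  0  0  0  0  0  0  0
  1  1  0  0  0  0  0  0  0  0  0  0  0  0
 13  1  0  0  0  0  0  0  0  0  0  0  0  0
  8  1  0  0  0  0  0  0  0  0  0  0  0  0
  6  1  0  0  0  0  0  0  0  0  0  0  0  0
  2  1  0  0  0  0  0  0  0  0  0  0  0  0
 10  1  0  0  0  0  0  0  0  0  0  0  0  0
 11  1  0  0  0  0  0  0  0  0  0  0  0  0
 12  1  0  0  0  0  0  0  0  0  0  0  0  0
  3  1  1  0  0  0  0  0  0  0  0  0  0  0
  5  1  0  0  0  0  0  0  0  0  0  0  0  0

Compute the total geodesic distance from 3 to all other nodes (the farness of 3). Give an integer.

Distances from 3: 1:2, 2:2, 4:1, 5:2, 6:2, 7:1, 8:2, 9:2, 10:2, 11:2, 12:2, 13:2.
Sum = 2 + 2 + 1 + 2 + 2 + 1 + 2 + 2 + 2 + 2 + 2 + 2 = 22.

22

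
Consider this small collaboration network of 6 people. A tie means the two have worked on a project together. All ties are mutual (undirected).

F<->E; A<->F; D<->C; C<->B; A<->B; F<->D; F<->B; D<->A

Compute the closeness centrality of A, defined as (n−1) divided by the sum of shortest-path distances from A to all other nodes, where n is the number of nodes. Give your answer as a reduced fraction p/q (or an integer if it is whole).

Distances from A: B:1, C:2, D:1, E:2, F:1. Sum = 7.
n = 6, so closeness = 5/7.

5/7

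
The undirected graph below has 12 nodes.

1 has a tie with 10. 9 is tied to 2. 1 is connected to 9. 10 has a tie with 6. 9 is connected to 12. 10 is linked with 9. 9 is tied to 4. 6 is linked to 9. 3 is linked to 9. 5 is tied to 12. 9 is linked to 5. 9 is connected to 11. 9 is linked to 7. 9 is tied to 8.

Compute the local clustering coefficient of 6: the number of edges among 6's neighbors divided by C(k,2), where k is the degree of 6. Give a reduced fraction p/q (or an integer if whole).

6's neighbors: 9 and 10 (k = 2).
Possible neighbor pairs: C(2,2) = 1. Edges among them: 9–10 → e = 1.
Clustering(6) = 1/1.

1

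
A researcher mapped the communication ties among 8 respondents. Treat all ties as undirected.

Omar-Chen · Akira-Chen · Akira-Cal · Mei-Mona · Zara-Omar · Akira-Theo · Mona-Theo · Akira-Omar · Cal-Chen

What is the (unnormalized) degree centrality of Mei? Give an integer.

Mei is directly tied to Mona. That is 1 neighbor, so the degree of Mei is 1.

1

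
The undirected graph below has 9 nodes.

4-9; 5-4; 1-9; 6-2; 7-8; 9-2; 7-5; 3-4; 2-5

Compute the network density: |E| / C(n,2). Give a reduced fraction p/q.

There are 9 edges and 9 nodes, so the maximum possible is C(9,2) = 36.
Density = 9/36 = 1/4.

1/4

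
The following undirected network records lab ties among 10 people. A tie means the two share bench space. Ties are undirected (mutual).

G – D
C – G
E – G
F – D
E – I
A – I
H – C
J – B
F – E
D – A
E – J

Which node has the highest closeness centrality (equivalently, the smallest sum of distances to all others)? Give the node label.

E

Farness (sum of distances to all others) for each node — A:22, B:29, C:22, D:19, E:15, F:20, G:16, H:30, I:20, J:21.
The smallest farness is 15, for E, so E has the highest closeness.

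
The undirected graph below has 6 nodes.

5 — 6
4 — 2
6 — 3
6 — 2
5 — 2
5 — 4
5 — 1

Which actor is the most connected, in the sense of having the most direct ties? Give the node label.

5

Degrees — 1:1, 2:3, 3:1, 4:2, 5:4, 6:3.
The maximum is 4, attained only by 5.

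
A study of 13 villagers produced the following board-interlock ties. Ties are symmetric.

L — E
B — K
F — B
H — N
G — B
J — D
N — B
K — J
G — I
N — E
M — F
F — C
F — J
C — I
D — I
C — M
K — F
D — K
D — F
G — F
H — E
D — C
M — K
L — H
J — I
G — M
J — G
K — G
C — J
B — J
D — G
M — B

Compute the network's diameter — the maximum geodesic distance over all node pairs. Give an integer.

Eccentricity of each node (its greatest distance to any other): B:3, C:5, D:5, E:4, F:4, G:4, H:4, I:5, J:4, K:4, L:5, M:4, N:3.
The maximum eccentricity is 5, realized for instance by the pair D–L via D – F – B – N – E – L. So the diameter is 5.

5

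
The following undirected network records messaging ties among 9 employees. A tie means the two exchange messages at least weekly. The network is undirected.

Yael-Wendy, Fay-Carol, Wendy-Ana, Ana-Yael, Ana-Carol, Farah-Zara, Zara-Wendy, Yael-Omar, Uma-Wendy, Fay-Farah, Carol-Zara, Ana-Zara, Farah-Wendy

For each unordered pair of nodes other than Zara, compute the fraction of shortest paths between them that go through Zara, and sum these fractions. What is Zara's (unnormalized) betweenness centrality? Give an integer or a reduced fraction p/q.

Pairs whose geodesics pass through Zara — Wendy–Carol: 1/2; Ana–Farah: 1/2; Uma–Carol: 1/2; Farah–Carol: 1/2.
All other pairs contribute 0.
Summing the contributions gives betweenness(Zara) = 2.

2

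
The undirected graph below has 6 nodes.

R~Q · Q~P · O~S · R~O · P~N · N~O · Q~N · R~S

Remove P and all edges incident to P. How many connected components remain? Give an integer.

P's neighbors (N and Q) remain reachable from one another through other ties, so the rest of the network stays in one piece.

1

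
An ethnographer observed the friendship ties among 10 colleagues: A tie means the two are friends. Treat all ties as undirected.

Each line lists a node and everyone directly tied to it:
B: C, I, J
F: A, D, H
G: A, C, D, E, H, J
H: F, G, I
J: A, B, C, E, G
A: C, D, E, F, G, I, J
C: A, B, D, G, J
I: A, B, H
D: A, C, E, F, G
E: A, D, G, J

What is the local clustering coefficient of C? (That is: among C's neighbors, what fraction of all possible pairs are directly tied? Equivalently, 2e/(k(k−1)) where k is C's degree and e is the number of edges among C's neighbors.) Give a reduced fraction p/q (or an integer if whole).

C's neighbors: A, B, D, G, and J (k = 5).
Possible neighbor pairs: C(5,2) = 10. Edges among them: A–D, A–G, A–J, B–J, D–G, G–J → e = 6.
Clustering(C) = 6/10 = 3/5.

3/5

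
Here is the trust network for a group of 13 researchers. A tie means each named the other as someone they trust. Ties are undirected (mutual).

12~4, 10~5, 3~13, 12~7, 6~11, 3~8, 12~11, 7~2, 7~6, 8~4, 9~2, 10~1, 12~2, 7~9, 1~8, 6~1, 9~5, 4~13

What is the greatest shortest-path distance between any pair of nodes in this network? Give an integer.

5

Eccentricity of each node (its greatest distance to any other): 1:3, 2:4, 3:5, 4:4, 5:5, 6:4, 7:4, 8:4, 9:5, 10:4, 11:4, 12:4, 13:5.
The maximum eccentricity is 5, realized for instance by the pair 3–9 via 3 – 8 – 1 – 10 – 5 – 9. So the diameter is 5.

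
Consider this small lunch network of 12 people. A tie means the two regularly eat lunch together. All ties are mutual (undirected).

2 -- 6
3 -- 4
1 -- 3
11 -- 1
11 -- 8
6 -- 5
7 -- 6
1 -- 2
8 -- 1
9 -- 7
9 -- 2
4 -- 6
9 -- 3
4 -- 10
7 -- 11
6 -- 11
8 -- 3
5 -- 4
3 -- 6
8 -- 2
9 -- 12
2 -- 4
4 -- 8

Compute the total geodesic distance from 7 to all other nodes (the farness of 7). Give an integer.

Distances from 7: 1:2, 2:2, 3:2, 4:2, 5:2, 6:1, 8:2, 9:1, 10:3, 11:1, 12:2.
Sum = 2 + 2 + 2 + 2 + 2 + 1 + 2 + 1 + 3 + 1 + 2 = 20.

20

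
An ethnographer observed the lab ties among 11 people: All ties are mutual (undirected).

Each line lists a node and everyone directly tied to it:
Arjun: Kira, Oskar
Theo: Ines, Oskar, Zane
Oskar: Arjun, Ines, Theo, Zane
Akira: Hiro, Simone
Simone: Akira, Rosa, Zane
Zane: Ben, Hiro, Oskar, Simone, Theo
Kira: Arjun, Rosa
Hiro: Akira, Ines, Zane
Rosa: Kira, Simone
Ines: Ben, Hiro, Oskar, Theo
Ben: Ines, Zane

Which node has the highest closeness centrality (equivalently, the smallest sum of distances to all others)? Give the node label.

Zane

Farness (sum of distances to all others) for each node — Akira:24, Arjun:23, Ben:23, Hiro:21, Ines:20, Kira:26, Oskar:18, Rosa:24, Simone:19, Theo:20, Zane:16.
The smallest farness is 16, for Zane, so Zane has the highest closeness.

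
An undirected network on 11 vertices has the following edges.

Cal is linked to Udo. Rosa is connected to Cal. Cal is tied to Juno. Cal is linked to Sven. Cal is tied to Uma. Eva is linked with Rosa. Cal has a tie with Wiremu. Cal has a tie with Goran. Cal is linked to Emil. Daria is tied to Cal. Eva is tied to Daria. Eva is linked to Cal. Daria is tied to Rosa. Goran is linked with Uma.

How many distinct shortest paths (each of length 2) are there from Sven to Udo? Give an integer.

The shortest distance is 2, and the only length-2 path is Sven–Cal–Udo. So there is exactly 1 shortest path.

1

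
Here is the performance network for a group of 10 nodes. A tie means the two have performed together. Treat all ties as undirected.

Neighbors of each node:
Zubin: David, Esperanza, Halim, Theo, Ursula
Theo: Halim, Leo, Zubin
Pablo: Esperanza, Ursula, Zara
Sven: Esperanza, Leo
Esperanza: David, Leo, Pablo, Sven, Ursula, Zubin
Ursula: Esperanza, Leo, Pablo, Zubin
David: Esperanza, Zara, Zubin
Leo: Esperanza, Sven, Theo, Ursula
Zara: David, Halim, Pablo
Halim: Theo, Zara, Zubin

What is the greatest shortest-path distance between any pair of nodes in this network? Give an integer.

Eccentricity of each node (its greatest distance to any other): David:2, Esperanza:2, Halim:3, Leo:3, Pablo:3, Sven:3, Theo:3, Ursula:2, Zara:3, Zubin:2.
The maximum eccentricity is 3, realized for instance by the pair Zara–Leo via Zara – Pablo – Ursula – Leo. So the diameter is 3.

3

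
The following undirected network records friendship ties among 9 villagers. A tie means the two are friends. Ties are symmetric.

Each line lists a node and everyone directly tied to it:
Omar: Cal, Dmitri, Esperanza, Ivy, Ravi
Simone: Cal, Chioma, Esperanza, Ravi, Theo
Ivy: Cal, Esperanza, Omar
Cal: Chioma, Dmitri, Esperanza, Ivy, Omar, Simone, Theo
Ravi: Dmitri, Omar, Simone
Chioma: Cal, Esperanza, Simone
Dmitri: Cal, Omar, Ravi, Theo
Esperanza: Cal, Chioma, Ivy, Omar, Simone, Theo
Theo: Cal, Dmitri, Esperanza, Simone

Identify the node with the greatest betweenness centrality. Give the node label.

Cal

Unnormalized betweenness of each node: Cal:31/6, Chioma:0, Dmitri:7/6, Esperanza:3, Ivy:0, Omar:8/3, Ravi:2/3, Simone:8/3, Theo:2/3.
Cal has the largest value, 31/6, making it the main broker — the node through which the most shortest paths run.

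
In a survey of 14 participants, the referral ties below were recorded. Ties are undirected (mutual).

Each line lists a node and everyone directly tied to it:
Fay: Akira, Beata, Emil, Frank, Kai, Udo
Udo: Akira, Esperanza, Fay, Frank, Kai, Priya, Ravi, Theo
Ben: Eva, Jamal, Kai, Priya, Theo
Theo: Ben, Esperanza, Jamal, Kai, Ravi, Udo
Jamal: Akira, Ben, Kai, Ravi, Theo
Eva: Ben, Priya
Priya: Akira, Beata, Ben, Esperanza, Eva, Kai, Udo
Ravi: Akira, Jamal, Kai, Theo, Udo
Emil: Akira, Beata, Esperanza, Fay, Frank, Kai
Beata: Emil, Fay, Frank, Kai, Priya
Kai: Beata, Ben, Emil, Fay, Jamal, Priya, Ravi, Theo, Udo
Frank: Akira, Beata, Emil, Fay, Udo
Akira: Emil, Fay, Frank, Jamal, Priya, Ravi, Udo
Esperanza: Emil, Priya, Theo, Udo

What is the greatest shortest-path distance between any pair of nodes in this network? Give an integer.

3

Eccentricity of each node (its greatest distance to any other): Akira:2, Beata:2, Ben:3, Emil:3, Esperanza:2, Eva:3, Fay:3, Frank:3, Jamal:2, Kai:2, Priya:2, Ravi:3, Theo:2, Udo:2.
The maximum eccentricity is 3, realized for instance by the pair Frank–Eva via Frank – Udo – Priya – Eva. So the diameter is 3.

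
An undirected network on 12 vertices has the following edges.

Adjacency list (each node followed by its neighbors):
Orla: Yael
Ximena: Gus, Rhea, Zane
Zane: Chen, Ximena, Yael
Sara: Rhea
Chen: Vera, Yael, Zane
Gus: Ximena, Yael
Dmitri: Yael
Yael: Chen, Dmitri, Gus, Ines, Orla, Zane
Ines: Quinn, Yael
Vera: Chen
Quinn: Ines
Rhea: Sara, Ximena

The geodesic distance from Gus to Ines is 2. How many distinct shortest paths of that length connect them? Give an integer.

1

The shortest distance is 2, and the only length-2 path is Gus–Yael–Ines. So there is exactly 1 shortest path.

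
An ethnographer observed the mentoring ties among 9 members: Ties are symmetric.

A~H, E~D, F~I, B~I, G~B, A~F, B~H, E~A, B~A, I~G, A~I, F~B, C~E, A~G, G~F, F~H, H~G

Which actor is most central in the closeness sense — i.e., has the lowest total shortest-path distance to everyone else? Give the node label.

Farness (sum of distances to all others) for each node — A:10, B:13, C:20, D:20, E:13, F:13, G:13, H:14, I:14.
The smallest farness is 10, for A, so A has the highest closeness.

A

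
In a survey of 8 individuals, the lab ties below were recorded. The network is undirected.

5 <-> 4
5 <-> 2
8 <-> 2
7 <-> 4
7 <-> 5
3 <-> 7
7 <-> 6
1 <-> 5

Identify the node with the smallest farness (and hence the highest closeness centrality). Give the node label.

Farness (sum of distances to all others) for each node — 1:16, 2:14, 3:17, 4:13, 5:10, 6:17, 7:11, 8:20.
The smallest farness is 10, for 5, so 5 has the highest closeness.

5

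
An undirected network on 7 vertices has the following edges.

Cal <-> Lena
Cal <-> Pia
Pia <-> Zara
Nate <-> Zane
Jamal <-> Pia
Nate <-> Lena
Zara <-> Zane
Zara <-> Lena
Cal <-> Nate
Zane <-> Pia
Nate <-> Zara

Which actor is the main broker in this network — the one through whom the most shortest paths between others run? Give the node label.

Unnormalized betweenness of each node: Cal:5/3, Jamal:0, Lena:1/3, Nate:4/3, Pia:35/6, Zane:2/3, Zara:13/6.
Pia has the largest value, 35/6, making it the main broker — the node through which the most shortest paths run.

Pia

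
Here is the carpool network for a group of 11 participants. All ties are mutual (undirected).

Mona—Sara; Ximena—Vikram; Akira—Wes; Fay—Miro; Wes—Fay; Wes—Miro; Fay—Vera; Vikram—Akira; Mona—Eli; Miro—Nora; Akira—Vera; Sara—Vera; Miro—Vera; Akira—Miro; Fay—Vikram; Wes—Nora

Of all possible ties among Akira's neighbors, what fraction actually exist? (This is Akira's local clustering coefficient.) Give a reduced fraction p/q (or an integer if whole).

1/3

Akira's neighbors: Miro, Vera, Vikram, and Wes (k = 4).
Possible neighbor pairs: C(4,2) = 6. Edges among them: Miro–Vera, Miro–Wes → e = 2.
Clustering(Akira) = 2/6 = 1/3.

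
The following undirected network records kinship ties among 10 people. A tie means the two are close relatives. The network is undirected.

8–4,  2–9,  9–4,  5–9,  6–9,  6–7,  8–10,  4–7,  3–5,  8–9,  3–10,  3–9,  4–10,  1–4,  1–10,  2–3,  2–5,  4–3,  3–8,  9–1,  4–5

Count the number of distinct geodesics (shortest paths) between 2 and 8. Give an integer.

2

The shortest distance is 2. The length-2 paths are: 2–9–8; 2–3–8.
That gives 2 distinct shortest paths.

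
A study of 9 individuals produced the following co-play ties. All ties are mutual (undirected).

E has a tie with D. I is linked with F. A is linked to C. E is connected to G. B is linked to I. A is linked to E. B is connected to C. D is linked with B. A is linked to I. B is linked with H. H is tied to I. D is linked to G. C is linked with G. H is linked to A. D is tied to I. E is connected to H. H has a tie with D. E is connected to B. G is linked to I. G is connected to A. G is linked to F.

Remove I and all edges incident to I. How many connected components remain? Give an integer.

1

I's neighbors (A, B, D, F, G, and H) remain reachable from one another through other ties, so the rest of the network stays in one piece.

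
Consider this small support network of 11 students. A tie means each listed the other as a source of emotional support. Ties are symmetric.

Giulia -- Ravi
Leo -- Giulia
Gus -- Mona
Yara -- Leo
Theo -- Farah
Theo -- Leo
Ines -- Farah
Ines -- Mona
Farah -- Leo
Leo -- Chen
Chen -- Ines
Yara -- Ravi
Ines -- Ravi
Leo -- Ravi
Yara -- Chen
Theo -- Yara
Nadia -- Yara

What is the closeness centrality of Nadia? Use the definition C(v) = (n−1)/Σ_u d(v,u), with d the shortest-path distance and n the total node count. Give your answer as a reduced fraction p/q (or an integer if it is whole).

Distances from Nadia: Chen:2, Farah:3, Giulia:3, Gus:5, Ines:3, Leo:2, Mona:4, Ravi:2, Theo:2, Yara:1. Sum = 27.
n = 11, so closeness = 10/27.

10/27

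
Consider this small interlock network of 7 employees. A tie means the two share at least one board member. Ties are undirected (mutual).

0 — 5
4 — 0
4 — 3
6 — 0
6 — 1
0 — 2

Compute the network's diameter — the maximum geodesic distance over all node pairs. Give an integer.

Eccentricity of each node (its greatest distance to any other): 0:2, 1:4, 2:3, 3:4, 4:3, 5:3, 6:3.
The maximum eccentricity is 4, realized for instance by the pair 3–1 via 3 – 4 – 0 – 6 – 1. So the diameter is 4.

4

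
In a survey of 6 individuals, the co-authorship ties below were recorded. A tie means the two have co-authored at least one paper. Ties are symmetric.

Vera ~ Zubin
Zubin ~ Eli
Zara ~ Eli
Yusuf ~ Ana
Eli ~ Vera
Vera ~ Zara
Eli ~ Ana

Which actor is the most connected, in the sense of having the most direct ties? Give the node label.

Degrees — Ana:2, Eli:4, Vera:3, Yusuf:1, Zara:2, Zubin:2.
The maximum is 4, attained only by Eli.

Eli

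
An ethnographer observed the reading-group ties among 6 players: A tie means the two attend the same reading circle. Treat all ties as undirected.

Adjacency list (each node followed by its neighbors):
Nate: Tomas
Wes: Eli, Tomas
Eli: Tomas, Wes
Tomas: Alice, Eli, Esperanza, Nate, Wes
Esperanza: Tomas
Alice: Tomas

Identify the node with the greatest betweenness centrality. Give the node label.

Tomas

Unnormalized betweenness of each node: Alice:0, Eli:0, Esperanza:0, Nate:0, Tomas:9, Wes:0.
Tomas has the largest value, 9, making it the main broker — the node through which the most shortest paths run.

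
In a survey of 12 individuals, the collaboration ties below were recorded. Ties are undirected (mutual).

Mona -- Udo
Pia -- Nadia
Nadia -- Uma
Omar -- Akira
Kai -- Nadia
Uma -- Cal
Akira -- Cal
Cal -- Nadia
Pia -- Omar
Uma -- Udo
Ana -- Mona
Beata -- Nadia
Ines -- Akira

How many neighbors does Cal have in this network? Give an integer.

3

Cal is directly tied to Akira, Nadia, and Uma. That is 3 neighbors, so the degree of Cal is 3.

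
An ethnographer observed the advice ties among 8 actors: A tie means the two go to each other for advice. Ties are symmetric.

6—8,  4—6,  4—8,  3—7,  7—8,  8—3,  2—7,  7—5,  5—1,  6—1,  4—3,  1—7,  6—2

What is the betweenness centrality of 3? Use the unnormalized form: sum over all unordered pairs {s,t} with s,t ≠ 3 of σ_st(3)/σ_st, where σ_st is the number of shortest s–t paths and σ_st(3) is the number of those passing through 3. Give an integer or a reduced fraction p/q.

5/6

Pairs whose geodesics pass through 3 — 5–4: 1/3; 4–7: 1/2.
All other pairs contribute 0.
Summing the contributions gives betweenness(3) = 5/6.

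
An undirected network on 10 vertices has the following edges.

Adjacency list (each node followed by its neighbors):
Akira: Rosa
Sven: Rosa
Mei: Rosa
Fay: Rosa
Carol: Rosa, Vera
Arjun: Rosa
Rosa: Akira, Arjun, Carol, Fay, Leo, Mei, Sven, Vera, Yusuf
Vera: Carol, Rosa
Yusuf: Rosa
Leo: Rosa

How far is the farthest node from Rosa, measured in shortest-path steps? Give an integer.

Distances from Rosa: Akira:1, Arjun:1, Carol:1, Fay:1, Leo:1, Mei:1, Sven:1, Vera:1, Yusuf:1.
The largest is 1 (to Mei, Akira, Carol, Sven, Yusuf, Leo, Fay, Arjun, and Vera), so the eccentricity of Rosa is 1.

1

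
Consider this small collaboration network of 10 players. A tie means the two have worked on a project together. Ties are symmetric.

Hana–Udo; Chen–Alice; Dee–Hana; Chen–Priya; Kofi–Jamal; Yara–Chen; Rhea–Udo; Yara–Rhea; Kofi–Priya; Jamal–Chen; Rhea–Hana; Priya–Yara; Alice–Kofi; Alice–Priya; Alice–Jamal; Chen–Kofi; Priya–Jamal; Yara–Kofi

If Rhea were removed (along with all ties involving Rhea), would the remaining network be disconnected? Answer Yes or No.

Yes

Removing Rhea leaves {Alice, Chen, Jamal, Kofi, Priya, and Yara} with no path to {Dee, Hana, and Udo}, so the network splits into 2 components. Rhea is a cut vertex.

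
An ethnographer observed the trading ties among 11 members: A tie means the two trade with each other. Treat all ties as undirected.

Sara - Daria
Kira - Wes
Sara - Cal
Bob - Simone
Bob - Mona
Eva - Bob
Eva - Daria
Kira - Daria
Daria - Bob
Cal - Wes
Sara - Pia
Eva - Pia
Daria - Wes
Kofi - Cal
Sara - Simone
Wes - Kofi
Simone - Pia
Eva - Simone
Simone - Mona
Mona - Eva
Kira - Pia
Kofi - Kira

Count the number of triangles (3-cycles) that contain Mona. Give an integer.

Mona's neighbors: Bob, Eva, and Simone.
Neighbor pairs that are themselves tied: Mona–Bob–Eva; Mona–Bob–Simone; Mona–Eva–Simone. Each forms one triangle with Mona, for 3 in total.

3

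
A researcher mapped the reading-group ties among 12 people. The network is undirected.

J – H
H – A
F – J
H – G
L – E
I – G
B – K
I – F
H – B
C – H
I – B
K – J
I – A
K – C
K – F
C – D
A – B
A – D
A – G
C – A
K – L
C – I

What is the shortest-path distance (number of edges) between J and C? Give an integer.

2

One shortest route is J – K – C, which uses 2 edges, and J and C are not directly tied, so nothing shorter exists. So d(J,C) = 2.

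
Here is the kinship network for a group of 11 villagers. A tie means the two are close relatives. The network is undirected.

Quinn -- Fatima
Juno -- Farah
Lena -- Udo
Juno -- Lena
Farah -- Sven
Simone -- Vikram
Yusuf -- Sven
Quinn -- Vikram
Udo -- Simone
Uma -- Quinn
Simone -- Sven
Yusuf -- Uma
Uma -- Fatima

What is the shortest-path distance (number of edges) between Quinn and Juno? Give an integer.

5

One shortest route is Quinn – Vikram – Simone – Udo – Lena – Juno, which uses 5 edges, and at distance 4 from Quinn we only reach {Farah, Lena}, which does not include Juno. So d(Quinn,Juno) = 5.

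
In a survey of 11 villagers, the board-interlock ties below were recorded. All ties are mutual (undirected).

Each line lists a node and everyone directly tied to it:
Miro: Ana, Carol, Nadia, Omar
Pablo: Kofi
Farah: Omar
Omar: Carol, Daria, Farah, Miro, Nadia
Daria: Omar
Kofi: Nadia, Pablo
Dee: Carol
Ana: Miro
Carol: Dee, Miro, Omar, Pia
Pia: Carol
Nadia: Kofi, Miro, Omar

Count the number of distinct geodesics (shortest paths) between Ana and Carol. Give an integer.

1

The shortest distance is 2, and the only length-2 path is Ana–Miro–Carol. So there is exactly 1 shortest path.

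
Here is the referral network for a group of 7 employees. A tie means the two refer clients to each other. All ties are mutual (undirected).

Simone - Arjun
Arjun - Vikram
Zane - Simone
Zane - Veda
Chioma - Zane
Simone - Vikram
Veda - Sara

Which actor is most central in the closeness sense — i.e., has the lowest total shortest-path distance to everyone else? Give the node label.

Zane

Farness (sum of distances to all others) for each node — Arjun:14, Chioma:14, Sara:17, Simone:10, Veda:12, Vikram:14, Zane:9.
The smallest farness is 9, for Zane, so Zane has the highest closeness.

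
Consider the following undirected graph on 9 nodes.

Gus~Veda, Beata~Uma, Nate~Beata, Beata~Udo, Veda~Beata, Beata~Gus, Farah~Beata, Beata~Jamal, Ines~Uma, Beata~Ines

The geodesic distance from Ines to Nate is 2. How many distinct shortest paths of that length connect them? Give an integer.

1

The shortest distance is 2, and the only length-2 path is Ines–Beata–Nate. So there is exactly 1 shortest path.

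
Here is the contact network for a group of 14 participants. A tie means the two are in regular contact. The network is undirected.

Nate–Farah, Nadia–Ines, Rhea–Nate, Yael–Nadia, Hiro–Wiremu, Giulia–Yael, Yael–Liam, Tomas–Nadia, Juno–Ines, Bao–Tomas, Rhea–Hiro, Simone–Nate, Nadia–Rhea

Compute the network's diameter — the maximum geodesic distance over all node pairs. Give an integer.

Eccentricity of each node (its greatest distance to any other): Bao:5, Farah:5, Giulia:5, Hiro:4, Ines:4, Juno:5, Liam:5, Nadia:3, Nate:4, Rhea:3, Simone:5, Tomas:4, Wiremu:5, Yael:4.
The maximum eccentricity is 5, realized for instance by the pair Liam–Farah via Liam – Yael – Nadia – Rhea – Nate – Farah. So the diameter is 5.

5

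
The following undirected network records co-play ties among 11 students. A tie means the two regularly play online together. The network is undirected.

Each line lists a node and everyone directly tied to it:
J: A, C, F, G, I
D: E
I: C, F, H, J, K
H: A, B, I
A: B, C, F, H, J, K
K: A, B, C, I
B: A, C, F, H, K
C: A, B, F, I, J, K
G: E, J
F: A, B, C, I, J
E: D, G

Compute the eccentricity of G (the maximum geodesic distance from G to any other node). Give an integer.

Distances from G: A:2, B:3, C:2, D:2, E:1, F:2, H:3, I:2, J:1, K:3.
The largest is 3 (to B, K, and H), so the eccentricity of G is 3.

3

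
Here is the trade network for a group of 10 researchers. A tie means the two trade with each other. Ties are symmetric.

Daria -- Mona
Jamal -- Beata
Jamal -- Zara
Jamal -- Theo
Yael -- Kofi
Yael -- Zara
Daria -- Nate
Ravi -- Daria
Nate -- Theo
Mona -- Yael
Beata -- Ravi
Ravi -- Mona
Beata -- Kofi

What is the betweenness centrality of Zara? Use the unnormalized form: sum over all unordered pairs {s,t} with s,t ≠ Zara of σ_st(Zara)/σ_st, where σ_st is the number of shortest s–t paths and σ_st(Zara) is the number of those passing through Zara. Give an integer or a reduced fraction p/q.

5/2

Pairs whose geodesics pass through Zara — Yael–Jamal: 1; Yael–Theo: 1; Jamal–Mona: 1/2.
All other pairs contribute 0.
Summing the contributions gives betweenness(Zara) = 5/2.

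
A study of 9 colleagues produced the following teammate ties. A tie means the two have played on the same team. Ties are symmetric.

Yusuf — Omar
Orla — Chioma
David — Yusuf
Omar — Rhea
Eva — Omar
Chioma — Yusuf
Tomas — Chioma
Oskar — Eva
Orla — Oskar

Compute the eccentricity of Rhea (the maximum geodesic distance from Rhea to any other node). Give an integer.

4

Distances from Rhea: Chioma:3, David:3, Eva:2, Omar:1, Orla:4, Oskar:3, Tomas:4, Yusuf:2.
The largest is 4 (to Orla and Tomas), so the eccentricity of Rhea is 4.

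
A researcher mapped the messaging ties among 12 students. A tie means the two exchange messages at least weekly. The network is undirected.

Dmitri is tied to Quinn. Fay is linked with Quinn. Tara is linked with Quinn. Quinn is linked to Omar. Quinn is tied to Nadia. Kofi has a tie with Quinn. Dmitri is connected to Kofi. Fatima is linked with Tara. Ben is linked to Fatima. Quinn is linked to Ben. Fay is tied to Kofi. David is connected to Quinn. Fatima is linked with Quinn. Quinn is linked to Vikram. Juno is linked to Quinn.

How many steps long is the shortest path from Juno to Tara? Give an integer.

2

One shortest route is Juno – Quinn – Tara, which uses 2 edges, and Juno and Tara are not directly tied, so nothing shorter exists. So d(Juno,Tara) = 2.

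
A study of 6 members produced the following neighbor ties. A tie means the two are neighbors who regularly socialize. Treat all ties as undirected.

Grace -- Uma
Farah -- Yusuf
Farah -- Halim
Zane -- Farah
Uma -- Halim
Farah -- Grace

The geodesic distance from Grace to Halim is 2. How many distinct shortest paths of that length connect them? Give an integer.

The shortest distance is 2. The length-2 paths are: Grace–Uma–Halim; Grace–Farah–Halim.
That gives 2 distinct shortest paths.

2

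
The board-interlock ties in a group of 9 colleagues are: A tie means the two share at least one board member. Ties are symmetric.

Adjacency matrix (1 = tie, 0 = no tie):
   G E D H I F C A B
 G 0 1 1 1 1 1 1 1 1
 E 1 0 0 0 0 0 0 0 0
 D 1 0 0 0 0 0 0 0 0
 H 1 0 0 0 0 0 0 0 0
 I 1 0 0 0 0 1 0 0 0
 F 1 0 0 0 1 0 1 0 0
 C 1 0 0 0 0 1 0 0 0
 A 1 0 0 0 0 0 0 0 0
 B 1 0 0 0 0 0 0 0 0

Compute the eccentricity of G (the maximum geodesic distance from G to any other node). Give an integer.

1

Distances from G: A:1, B:1, C:1, D:1, E:1, F:1, H:1, I:1.
The largest is 1 (to E, D, H, I, F, C, A, and B), so the eccentricity of G is 1.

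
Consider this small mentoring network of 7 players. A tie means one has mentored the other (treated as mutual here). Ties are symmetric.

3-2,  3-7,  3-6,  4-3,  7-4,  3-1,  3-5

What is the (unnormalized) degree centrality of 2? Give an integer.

2 is directly tied to 3. That is 1 neighbor, so the degree of 2 is 1.

1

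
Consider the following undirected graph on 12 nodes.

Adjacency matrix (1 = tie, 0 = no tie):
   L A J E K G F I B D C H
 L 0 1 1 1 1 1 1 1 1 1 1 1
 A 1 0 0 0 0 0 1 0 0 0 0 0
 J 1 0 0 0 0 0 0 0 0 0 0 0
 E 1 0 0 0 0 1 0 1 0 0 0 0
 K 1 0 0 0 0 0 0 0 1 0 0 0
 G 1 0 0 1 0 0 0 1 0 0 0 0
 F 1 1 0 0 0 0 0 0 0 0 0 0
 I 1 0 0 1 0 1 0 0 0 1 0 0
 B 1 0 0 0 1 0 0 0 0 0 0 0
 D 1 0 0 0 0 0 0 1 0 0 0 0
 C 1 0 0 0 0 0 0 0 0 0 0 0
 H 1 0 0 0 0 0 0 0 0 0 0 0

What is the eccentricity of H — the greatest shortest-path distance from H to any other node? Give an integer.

Distances from H: A:2, B:2, C:2, D:2, E:2, F:2, G:2, I:2, J:2, K:2, L:1.
The largest is 2 (to A, J, E, K, G, F, I, B, D, and C), so the eccentricity of H is 2.

2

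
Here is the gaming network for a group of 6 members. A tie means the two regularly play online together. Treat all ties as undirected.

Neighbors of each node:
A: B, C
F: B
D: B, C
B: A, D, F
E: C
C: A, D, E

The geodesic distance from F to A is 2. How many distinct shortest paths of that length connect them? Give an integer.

The shortest distance is 2, and the only length-2 path is F–B–A. So there is exactly 1 shortest path.

1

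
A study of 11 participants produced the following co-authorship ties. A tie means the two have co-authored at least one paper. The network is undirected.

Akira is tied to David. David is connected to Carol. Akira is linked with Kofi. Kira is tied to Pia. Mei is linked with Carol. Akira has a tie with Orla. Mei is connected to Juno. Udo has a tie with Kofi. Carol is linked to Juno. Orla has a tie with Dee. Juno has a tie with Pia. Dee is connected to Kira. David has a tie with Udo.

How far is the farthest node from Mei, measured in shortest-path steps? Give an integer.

Distances from Mei: Akira:3, Carol:1, David:2, Dee:4, Juno:1, Kira:3, Kofi:4, Orla:4, Pia:2, Udo:3.
The largest is 4 (to Kofi, Orla, and Dee), so the eccentricity of Mei is 4.

4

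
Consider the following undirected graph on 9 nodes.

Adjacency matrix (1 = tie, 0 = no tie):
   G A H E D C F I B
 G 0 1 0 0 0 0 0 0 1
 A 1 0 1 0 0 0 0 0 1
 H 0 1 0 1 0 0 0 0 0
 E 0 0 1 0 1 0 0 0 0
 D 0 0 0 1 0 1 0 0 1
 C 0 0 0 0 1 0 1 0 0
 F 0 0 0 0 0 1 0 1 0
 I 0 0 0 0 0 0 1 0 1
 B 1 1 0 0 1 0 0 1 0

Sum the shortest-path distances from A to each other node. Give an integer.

Distances from A: B:1, C:3, D:2, E:2, F:3, G:1, H:1, I:2.
Sum = 1 + 3 + 2 + 2 + 3 + 1 + 1 + 2 = 15.

15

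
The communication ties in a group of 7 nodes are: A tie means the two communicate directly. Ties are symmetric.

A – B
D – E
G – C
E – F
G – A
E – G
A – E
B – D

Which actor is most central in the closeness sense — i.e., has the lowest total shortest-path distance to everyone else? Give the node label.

Farness (sum of distances to all others) for each node — A:9, B:12, C:14, D:11, E:8, F:13, G:9.
The smallest farness is 8, for E, so E has the highest closeness.

E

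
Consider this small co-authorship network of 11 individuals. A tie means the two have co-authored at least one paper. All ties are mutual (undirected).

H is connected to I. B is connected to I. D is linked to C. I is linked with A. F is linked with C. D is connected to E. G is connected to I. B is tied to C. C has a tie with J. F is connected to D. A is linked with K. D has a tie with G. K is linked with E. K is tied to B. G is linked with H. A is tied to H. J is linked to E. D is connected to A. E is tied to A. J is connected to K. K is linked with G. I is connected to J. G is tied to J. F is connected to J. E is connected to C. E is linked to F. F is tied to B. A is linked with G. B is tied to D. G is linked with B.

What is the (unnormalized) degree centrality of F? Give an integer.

5

F is directly tied to B, C, D, E, and J. That is 5 neighbors, so the degree of F is 5.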